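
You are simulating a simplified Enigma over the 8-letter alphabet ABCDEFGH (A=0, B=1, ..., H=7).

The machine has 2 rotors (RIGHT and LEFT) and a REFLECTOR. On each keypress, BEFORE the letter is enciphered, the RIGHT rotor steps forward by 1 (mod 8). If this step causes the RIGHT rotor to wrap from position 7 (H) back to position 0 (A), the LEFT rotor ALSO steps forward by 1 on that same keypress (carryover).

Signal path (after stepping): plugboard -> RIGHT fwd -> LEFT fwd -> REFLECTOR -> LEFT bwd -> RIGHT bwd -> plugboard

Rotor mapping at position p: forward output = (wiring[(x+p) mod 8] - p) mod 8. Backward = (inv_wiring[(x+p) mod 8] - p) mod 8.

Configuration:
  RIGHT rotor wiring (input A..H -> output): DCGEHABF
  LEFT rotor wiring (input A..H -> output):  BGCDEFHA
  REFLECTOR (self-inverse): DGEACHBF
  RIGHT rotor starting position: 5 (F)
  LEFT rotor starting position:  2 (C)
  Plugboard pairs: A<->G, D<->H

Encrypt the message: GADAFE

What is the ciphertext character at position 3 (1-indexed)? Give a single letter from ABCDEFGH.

Char 1 ('G'): step: R->6, L=2; G->plug->A->R->D->L->D->refl->A->L'->A->R'->E->plug->E
Char 2 ('A'): step: R->7, L=2; A->plug->G->R->B->L->B->refl->G->L'->F->R'->E->plug->E
Char 3 ('D'): step: R->0, L->3 (L advanced); D->plug->H->R->F->L->G->refl->B->L'->B->R'->G->plug->A

A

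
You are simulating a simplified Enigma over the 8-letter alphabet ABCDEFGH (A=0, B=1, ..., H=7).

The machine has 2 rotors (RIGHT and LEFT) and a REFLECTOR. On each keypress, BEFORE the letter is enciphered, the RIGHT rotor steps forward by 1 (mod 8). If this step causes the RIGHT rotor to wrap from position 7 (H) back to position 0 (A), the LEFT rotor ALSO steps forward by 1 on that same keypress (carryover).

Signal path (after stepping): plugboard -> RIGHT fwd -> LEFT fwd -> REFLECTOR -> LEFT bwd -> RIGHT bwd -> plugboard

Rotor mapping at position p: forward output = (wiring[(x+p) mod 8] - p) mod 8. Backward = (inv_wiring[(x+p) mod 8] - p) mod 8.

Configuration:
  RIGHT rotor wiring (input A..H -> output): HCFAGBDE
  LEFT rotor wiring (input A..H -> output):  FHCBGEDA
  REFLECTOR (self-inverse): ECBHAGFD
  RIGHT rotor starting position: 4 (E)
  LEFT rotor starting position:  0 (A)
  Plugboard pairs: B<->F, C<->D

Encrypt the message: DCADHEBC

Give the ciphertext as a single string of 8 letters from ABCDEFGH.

Answer: EGBBFGDE

Derivation:
Char 1 ('D'): step: R->5, L=0; D->plug->C->R->H->L->A->refl->E->L'->F->R'->E->plug->E
Char 2 ('C'): step: R->6, L=0; C->plug->D->R->E->L->G->refl->F->L'->A->R'->G->plug->G
Char 3 ('A'): step: R->7, L=0; A->plug->A->R->F->L->E->refl->A->L'->H->R'->F->plug->B
Char 4 ('D'): step: R->0, L->1 (L advanced); D->plug->C->R->F->L->C->refl->B->L'->B->R'->F->plug->B
Char 5 ('H'): step: R->1, L=1; H->plug->H->R->G->L->H->refl->D->L'->E->R'->B->plug->F
Char 6 ('E'): step: R->2, L=1; E->plug->E->R->B->L->B->refl->C->L'->F->R'->G->plug->G
Char 7 ('B'): step: R->3, L=1; B->plug->F->R->E->L->D->refl->H->L'->G->R'->C->plug->D
Char 8 ('C'): step: R->4, L=1; C->plug->D->R->A->L->G->refl->F->L'->D->R'->E->plug->E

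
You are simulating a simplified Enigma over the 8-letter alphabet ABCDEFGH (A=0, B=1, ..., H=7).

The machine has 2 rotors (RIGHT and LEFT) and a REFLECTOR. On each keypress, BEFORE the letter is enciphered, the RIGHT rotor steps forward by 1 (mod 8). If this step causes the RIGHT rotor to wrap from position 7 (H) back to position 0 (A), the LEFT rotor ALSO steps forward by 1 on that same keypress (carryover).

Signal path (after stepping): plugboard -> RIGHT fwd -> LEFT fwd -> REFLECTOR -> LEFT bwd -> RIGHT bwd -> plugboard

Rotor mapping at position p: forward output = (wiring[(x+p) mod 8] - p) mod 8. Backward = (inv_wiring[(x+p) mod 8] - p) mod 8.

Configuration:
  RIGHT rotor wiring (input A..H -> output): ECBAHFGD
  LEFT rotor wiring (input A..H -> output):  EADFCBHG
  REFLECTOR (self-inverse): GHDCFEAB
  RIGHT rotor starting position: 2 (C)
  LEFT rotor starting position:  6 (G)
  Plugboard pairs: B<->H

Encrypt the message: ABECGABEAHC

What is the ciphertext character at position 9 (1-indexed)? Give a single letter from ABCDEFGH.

Char 1 ('A'): step: R->3, L=6; A->plug->A->R->F->L->H->refl->B->L'->A->R'->E->plug->E
Char 2 ('B'): step: R->4, L=6; B->plug->H->R->E->L->F->refl->E->L'->G->R'->F->plug->F
Char 3 ('E'): step: R->5, L=6; E->plug->E->R->F->L->H->refl->B->L'->A->R'->A->plug->A
Char 4 ('C'): step: R->6, L=6; C->plug->C->R->G->L->E->refl->F->L'->E->R'->D->plug->D
Char 5 ('G'): step: R->7, L=6; G->plug->G->R->G->L->E->refl->F->L'->E->R'->A->plug->A
Char 6 ('A'): step: R->0, L->7 (L advanced); A->plug->A->R->E->L->G->refl->A->L'->H->R'->E->plug->E
Char 7 ('B'): step: R->1, L=7; B->plug->H->R->D->L->E->refl->F->L'->B->R'->A->plug->A
Char 8 ('E'): step: R->2, L=7; E->plug->E->R->E->L->G->refl->A->L'->H->R'->A->plug->A
Char 9 ('A'): step: R->3, L=7; A->plug->A->R->F->L->D->refl->C->L'->G->R'->H->plug->B

B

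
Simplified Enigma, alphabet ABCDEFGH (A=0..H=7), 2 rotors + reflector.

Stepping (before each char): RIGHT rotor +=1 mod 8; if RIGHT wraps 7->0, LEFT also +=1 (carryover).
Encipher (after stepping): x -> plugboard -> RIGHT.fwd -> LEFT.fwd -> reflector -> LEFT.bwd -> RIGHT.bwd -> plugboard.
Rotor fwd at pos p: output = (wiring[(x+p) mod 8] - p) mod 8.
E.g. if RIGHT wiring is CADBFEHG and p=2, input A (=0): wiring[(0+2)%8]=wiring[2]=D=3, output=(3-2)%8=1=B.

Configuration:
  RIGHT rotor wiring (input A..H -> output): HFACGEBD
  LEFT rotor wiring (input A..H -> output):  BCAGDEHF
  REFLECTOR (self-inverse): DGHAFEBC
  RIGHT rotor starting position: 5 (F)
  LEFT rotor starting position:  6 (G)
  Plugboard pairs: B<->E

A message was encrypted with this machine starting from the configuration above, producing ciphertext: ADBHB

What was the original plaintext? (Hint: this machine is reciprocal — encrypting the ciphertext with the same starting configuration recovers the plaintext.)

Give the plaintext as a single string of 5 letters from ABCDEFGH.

Char 1 ('A'): step: R->6, L=6; A->plug->A->R->D->L->E->refl->F->L'->G->R'->H->plug->H
Char 2 ('D'): step: R->7, L=6; D->plug->D->R->B->L->H->refl->C->L'->E->R'->A->plug->A
Char 3 ('B'): step: R->0, L->7 (L advanced); B->plug->E->R->G->L->F->refl->E->L'->F->R'->B->plug->E
Char 4 ('H'): step: R->1, L=7; H->plug->H->R->G->L->F->refl->E->L'->F->R'->D->plug->D
Char 5 ('B'): step: R->2, L=7; B->plug->E->R->H->L->A->refl->D->L'->C->R'->D->plug->D

Answer: HAEDD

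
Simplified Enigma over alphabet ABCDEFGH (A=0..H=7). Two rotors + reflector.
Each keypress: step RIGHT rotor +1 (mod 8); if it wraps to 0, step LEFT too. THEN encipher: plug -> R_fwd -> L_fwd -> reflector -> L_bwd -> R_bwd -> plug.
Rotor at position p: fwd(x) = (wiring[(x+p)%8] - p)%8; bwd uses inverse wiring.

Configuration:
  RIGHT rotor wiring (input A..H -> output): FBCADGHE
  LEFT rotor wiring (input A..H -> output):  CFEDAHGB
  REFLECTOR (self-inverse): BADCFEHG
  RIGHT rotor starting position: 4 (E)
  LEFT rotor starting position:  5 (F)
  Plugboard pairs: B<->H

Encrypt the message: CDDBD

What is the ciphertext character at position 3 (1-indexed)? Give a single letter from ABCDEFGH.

Char 1 ('C'): step: R->5, L=5; C->plug->C->R->H->L->D->refl->C->L'->A->R'->D->plug->D
Char 2 ('D'): step: R->6, L=5; D->plug->D->R->D->L->F->refl->E->L'->C->R'->F->plug->F
Char 3 ('D'): step: R->7, L=5; D->plug->D->R->D->L->F->refl->E->L'->C->R'->C->plug->C

C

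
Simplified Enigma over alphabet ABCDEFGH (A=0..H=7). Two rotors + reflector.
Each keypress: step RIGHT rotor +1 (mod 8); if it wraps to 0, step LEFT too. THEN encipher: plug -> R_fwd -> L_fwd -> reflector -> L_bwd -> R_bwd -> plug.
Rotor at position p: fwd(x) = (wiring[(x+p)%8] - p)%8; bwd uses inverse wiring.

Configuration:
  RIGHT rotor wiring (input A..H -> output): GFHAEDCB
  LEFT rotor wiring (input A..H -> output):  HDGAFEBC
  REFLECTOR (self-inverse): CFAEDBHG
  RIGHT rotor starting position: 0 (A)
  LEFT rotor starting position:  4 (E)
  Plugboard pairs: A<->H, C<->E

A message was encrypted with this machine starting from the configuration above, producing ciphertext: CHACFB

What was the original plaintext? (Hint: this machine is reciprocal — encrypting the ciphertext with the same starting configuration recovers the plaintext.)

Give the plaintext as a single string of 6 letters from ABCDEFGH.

Answer: GADHCA

Derivation:
Char 1 ('C'): step: R->1, L=4; C->plug->E->R->C->L->F->refl->B->L'->A->R'->G->plug->G
Char 2 ('H'): step: R->2, L=4; H->plug->A->R->F->L->H->refl->G->L'->D->R'->H->plug->A
Char 3 ('A'): step: R->3, L=4; A->plug->H->R->E->L->D->refl->E->L'->H->R'->D->plug->D
Char 4 ('C'): step: R->4, L=4; C->plug->E->R->C->L->F->refl->B->L'->A->R'->A->plug->H
Char 5 ('F'): step: R->5, L=4; F->plug->F->R->C->L->F->refl->B->L'->A->R'->E->plug->C
Char 6 ('B'): step: R->6, L=4; B->plug->B->R->D->L->G->refl->H->L'->F->R'->H->plug->A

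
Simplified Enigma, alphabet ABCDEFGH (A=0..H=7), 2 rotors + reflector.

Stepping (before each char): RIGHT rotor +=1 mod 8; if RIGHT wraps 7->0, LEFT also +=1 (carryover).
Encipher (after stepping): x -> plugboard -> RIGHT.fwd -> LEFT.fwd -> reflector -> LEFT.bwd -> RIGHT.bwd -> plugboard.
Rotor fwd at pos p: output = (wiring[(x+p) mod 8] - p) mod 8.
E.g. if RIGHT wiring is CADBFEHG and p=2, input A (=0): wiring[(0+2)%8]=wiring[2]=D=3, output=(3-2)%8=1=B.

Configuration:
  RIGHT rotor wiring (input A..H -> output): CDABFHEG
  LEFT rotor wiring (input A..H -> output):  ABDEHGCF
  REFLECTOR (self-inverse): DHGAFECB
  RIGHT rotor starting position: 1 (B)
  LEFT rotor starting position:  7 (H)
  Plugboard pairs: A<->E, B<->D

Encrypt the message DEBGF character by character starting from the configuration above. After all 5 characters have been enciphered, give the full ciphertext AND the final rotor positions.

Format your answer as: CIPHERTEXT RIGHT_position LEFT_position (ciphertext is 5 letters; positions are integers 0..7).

Answer: BBCFC 6 7

Derivation:
Char 1 ('D'): step: R->2, L=7; D->plug->B->R->H->L->D->refl->A->L'->F->R'->D->plug->B
Char 2 ('E'): step: R->3, L=7; E->plug->A->R->G->L->H->refl->B->L'->B->R'->D->plug->B
Char 3 ('B'): step: R->4, L=7; B->plug->D->R->C->L->C->refl->G->L'->A->R'->C->plug->C
Char 4 ('G'): step: R->5, L=7; G->plug->G->R->E->L->F->refl->E->L'->D->R'->F->plug->F
Char 5 ('F'): step: R->6, L=7; F->plug->F->R->D->L->E->refl->F->L'->E->R'->C->plug->C
Final: ciphertext=BBCFC, RIGHT=6, LEFT=7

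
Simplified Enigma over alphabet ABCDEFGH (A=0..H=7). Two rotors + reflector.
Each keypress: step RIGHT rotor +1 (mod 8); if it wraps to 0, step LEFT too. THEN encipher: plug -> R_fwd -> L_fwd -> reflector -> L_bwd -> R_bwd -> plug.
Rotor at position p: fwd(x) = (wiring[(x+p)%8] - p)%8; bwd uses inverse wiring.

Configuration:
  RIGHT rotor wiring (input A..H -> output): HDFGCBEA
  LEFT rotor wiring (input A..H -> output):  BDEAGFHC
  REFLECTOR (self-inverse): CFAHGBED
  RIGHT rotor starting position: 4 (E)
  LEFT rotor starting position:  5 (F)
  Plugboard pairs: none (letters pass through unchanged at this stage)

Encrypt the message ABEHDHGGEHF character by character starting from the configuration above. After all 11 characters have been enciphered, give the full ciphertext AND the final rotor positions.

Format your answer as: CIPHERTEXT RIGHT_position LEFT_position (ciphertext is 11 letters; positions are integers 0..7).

Char 1 ('A'): step: R->5, L=5; A->plug->A->R->E->L->G->refl->E->L'->D->R'->C->plug->C
Char 2 ('B'): step: R->6, L=5; B->plug->B->R->C->L->F->refl->B->L'->H->R'->E->plug->E
Char 3 ('E'): step: R->7, L=5; E->plug->E->R->H->L->B->refl->F->L'->C->R'->G->plug->G
Char 4 ('H'): step: R->0, L->6 (L advanced); H->plug->H->R->A->L->B->refl->F->L'->D->R'->B->plug->B
Char 5 ('D'): step: R->1, L=6; D->plug->D->R->B->L->E->refl->G->L'->E->R'->B->plug->B
Char 6 ('H'): step: R->2, L=6; H->plug->H->R->B->L->E->refl->G->L'->E->R'->B->plug->B
Char 7 ('G'): step: R->3, L=6; G->plug->G->R->A->L->B->refl->F->L'->D->R'->A->plug->A
Char 8 ('G'): step: R->4, L=6; G->plug->G->R->B->L->E->refl->G->L'->E->R'->D->plug->D
Char 9 ('E'): step: R->5, L=6; E->plug->E->R->G->L->A->refl->C->L'->F->R'->H->plug->H
Char 10 ('H'): step: R->6, L=6; H->plug->H->R->D->L->F->refl->B->L'->A->R'->F->plug->F
Char 11 ('F'): step: R->7, L=6; F->plug->F->R->D->L->F->refl->B->L'->A->R'->B->plug->B
Final: ciphertext=CEGBBBADHFB, RIGHT=7, LEFT=6

Answer: CEGBBBADHFB 7 6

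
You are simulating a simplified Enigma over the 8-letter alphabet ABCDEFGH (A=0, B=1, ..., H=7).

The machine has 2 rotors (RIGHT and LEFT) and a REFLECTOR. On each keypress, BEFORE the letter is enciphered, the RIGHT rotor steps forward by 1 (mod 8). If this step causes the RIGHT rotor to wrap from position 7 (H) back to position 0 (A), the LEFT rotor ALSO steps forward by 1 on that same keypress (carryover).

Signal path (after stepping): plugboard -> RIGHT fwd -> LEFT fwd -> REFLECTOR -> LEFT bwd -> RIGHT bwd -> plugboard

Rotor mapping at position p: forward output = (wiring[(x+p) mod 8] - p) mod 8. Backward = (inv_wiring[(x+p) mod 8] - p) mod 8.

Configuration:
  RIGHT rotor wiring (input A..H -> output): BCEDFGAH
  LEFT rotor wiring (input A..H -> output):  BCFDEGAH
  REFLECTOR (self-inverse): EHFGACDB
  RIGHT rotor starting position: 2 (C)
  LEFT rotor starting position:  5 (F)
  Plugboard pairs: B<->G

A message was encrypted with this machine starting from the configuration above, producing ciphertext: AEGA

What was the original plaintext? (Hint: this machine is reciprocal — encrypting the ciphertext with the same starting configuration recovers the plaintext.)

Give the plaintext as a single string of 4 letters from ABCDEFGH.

Char 1 ('A'): step: R->3, L=5; A->plug->A->R->A->L->B->refl->H->L'->H->R'->G->plug->B
Char 2 ('E'): step: R->4, L=5; E->plug->E->R->F->L->A->refl->E->L'->D->R'->D->plug->D
Char 3 ('G'): step: R->5, L=5; G->plug->B->R->D->L->E->refl->A->L'->F->R'->E->plug->E
Char 4 ('A'): step: R->6, L=5; A->plug->A->R->C->L->C->refl->F->L'->E->R'->D->plug->D

Answer: BDED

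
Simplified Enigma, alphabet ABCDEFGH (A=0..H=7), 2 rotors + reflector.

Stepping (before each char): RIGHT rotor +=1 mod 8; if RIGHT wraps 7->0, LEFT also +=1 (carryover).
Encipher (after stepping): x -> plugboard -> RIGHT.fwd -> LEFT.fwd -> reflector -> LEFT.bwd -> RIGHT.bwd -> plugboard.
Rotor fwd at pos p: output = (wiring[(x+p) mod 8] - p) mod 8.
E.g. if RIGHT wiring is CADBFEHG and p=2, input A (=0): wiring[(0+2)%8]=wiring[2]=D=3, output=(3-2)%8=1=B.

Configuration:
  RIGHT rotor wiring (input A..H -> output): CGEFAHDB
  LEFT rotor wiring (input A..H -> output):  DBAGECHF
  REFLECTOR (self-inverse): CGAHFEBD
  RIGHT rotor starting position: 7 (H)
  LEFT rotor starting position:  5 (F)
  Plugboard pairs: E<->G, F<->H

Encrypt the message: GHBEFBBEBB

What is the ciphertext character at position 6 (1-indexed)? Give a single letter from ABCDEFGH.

Char 1 ('G'): step: R->0, L->6 (L advanced); G->plug->E->R->A->L->B->refl->G->L'->G->R'->B->plug->B
Char 2 ('H'): step: R->1, L=6; H->plug->F->R->C->L->F->refl->E->L'->H->R'->D->plug->D
Char 3 ('B'): step: R->2, L=6; B->plug->B->R->D->L->D->refl->H->L'->B->R'->E->plug->G
Char 4 ('E'): step: R->3, L=6; E->plug->G->R->D->L->D->refl->H->L'->B->R'->H->plug->F
Char 5 ('F'): step: R->4, L=6; F->plug->H->R->B->L->H->refl->D->L'->D->R'->B->plug->B
Char 6 ('B'): step: R->5, L=6; B->plug->B->R->G->L->G->refl->B->L'->A->R'->G->plug->E

E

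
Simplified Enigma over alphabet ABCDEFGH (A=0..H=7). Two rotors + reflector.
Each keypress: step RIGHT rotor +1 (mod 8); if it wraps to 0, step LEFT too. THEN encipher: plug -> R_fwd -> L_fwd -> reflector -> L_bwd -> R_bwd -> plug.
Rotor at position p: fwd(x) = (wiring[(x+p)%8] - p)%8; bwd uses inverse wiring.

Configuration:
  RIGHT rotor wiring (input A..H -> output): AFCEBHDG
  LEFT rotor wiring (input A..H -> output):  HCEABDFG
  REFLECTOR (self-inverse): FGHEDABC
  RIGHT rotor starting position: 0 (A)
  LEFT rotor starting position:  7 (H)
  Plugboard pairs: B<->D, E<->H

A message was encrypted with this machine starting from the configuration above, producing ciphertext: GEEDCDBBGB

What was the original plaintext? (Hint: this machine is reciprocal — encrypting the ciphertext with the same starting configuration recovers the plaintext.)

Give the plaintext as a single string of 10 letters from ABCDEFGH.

Char 1 ('G'): step: R->1, L=7; G->plug->G->R->F->L->C->refl->H->L'->A->R'->D->plug->B
Char 2 ('E'): step: R->2, L=7; E->plug->H->R->D->L->F->refl->A->L'->B->R'->E->plug->H
Char 3 ('E'): step: R->3, L=7; E->plug->H->R->H->L->G->refl->B->L'->E->R'->C->plug->C
Char 4 ('D'): step: R->4, L=7; D->plug->B->R->D->L->F->refl->A->L'->B->R'->F->plug->F
Char 5 ('C'): step: R->5, L=7; C->plug->C->R->B->L->A->refl->F->L'->D->R'->D->plug->B
Char 6 ('D'): step: R->6, L=7; D->plug->B->R->A->L->H->refl->C->L'->F->R'->A->plug->A
Char 7 ('B'): step: R->7, L=7; B->plug->D->R->D->L->F->refl->A->L'->B->R'->B->plug->D
Char 8 ('B'): step: R->0, L->0 (L advanced); B->plug->D->R->E->L->B->refl->G->L'->H->R'->F->plug->F
Char 9 ('G'): step: R->1, L=0; G->plug->G->R->F->L->D->refl->E->L'->C->R'->F->plug->F
Char 10 ('B'): step: R->2, L=0; B->plug->D->R->F->L->D->refl->E->L'->C->R'->B->plug->D

Answer: BHCFBADFFD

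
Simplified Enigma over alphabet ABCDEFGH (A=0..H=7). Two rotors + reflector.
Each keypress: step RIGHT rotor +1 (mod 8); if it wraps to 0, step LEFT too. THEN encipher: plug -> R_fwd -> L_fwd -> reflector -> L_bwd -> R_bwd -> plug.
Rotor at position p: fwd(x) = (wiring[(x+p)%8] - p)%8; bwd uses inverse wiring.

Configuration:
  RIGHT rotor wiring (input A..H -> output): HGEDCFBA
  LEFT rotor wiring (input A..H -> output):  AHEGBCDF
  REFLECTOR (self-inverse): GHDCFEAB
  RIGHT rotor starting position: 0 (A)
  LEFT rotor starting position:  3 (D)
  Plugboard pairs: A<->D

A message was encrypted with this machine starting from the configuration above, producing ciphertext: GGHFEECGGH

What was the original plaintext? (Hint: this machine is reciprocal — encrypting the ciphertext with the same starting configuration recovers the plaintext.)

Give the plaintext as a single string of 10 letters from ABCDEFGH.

Answer: CFGHCFHBDC

Derivation:
Char 1 ('G'): step: R->1, L=3; G->plug->G->R->H->L->B->refl->H->L'->C->R'->C->plug->C
Char 2 ('G'): step: R->2, L=3; G->plug->G->R->F->L->F->refl->E->L'->G->R'->F->plug->F
Char 3 ('H'): step: R->3, L=3; H->plug->H->R->B->L->G->refl->A->L'->D->R'->G->plug->G
Char 4 ('F'): step: R->4, L=3; F->plug->F->R->C->L->H->refl->B->L'->H->R'->H->plug->H
Char 5 ('E'): step: R->5, L=3; E->plug->E->R->B->L->G->refl->A->L'->D->R'->C->plug->C
Char 6 ('E'): step: R->6, L=3; E->plug->E->R->G->L->E->refl->F->L'->F->R'->F->plug->F
Char 7 ('C'): step: R->7, L=3; C->plug->C->R->H->L->B->refl->H->L'->C->R'->H->plug->H
Char 8 ('G'): step: R->0, L->4 (L advanced); G->plug->G->R->B->L->G->refl->A->L'->G->R'->B->plug->B
Char 9 ('G'): step: R->1, L=4; G->plug->G->R->H->L->C->refl->D->L'->F->R'->A->plug->D
Char 10 ('H'): step: R->2, L=4; H->plug->H->R->E->L->E->refl->F->L'->A->R'->C->plug->C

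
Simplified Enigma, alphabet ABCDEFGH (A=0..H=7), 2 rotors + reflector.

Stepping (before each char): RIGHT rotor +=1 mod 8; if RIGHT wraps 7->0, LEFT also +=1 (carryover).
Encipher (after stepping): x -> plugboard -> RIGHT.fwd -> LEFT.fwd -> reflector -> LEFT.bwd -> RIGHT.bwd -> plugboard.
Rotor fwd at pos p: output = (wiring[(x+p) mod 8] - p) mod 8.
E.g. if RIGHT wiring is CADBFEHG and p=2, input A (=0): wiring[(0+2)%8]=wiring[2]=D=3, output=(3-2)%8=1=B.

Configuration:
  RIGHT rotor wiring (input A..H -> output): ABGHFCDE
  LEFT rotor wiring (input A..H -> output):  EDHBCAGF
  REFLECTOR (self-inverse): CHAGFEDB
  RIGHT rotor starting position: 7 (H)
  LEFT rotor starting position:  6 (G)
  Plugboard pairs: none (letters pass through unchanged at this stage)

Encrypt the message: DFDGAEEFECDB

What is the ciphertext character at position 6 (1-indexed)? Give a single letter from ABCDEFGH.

Char 1 ('D'): step: R->0, L->7 (L advanced); D->plug->D->R->H->L->H->refl->B->L'->G->R'->C->plug->C
Char 2 ('F'): step: R->1, L=7; F->plug->F->R->C->L->E->refl->F->L'->B->R'->E->plug->E
Char 3 ('D'): step: R->2, L=7; D->plug->D->R->A->L->G->refl->D->L'->F->R'->B->plug->B
Char 4 ('G'): step: R->3, L=7; G->plug->G->R->G->L->B->refl->H->L'->H->R'->C->plug->C
Char 5 ('A'): step: R->4, L=7; A->plug->A->R->B->L->F->refl->E->L'->C->R'->G->plug->G
Char 6 ('E'): step: R->5, L=7; E->plug->E->R->E->L->C->refl->A->L'->D->R'->D->plug->D

D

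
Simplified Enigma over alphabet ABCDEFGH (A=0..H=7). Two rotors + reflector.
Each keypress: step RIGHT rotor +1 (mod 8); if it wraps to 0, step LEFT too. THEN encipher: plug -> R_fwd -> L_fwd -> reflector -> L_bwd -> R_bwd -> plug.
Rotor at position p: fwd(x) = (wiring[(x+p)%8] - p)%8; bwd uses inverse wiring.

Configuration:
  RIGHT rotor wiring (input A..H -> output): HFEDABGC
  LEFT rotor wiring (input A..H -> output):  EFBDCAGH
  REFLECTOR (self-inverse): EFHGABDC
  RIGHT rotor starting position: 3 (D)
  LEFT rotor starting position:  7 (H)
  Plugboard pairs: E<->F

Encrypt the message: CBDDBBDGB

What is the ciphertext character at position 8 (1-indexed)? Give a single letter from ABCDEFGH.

Char 1 ('C'): step: R->4, L=7; C->plug->C->R->C->L->G->refl->D->L'->F->R'->B->plug->B
Char 2 ('B'): step: R->5, L=7; B->plug->B->R->B->L->F->refl->B->L'->G->R'->G->plug->G
Char 3 ('D'): step: R->6, L=7; D->plug->D->R->H->L->H->refl->C->L'->D->R'->H->plug->H
Char 4 ('D'): step: R->7, L=7; D->plug->D->R->F->L->D->refl->G->L'->C->R'->G->plug->G
Char 5 ('B'): step: R->0, L->0 (L advanced); B->plug->B->R->F->L->A->refl->E->L'->A->R'->E->plug->F
Char 6 ('B'): step: R->1, L=0; B->plug->B->R->D->L->D->refl->G->L'->G->R'->H->plug->H
Char 7 ('D'): step: R->2, L=0; D->plug->D->R->H->L->H->refl->C->L'->E->R'->E->plug->F
Char 8 ('G'): step: R->3, L=0; G->plug->G->R->C->L->B->refl->F->L'->B->R'->H->plug->H

H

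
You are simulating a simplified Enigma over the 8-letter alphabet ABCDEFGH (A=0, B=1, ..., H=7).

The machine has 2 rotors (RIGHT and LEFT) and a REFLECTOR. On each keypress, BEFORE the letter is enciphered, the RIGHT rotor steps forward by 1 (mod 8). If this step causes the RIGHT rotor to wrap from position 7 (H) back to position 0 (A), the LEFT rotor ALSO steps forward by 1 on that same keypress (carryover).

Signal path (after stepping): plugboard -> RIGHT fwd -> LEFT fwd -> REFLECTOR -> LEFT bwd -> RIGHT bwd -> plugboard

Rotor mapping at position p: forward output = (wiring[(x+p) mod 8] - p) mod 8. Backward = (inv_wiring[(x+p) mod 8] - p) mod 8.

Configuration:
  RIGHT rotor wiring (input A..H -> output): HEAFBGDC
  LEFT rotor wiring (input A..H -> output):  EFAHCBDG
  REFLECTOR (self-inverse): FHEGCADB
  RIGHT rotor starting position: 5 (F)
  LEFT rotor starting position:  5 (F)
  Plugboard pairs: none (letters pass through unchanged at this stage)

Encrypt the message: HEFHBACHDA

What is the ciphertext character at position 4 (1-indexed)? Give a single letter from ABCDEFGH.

Char 1 ('H'): step: R->6, L=5; H->plug->H->R->A->L->E->refl->C->L'->G->R'->D->plug->D
Char 2 ('E'): step: R->7, L=5; E->plug->E->R->G->L->C->refl->E->L'->A->R'->B->plug->B
Char 3 ('F'): step: R->0, L->6 (L advanced); F->plug->F->R->G->L->E->refl->C->L'->E->R'->B->plug->B
Char 4 ('H'): step: R->1, L=6; H->plug->H->R->G->L->E->refl->C->L'->E->R'->C->plug->C

C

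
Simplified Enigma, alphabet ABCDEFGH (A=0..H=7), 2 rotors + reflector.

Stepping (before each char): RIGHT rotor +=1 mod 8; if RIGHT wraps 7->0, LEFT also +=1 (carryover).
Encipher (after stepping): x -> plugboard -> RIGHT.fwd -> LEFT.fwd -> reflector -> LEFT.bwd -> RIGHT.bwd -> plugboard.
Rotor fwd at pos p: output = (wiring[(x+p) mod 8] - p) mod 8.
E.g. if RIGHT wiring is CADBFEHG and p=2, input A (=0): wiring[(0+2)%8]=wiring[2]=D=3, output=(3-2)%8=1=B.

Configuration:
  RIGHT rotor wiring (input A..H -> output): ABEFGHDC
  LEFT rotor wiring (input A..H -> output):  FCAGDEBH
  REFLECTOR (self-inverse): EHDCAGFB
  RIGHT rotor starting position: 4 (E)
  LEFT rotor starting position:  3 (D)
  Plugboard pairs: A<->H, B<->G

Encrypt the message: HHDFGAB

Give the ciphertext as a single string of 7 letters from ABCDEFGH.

Char 1 ('H'): step: R->5, L=3; H->plug->A->R->C->L->B->refl->H->L'->G->R'->B->plug->G
Char 2 ('H'): step: R->6, L=3; H->plug->A->R->F->L->C->refl->D->L'->A->R'->G->plug->B
Char 3 ('D'): step: R->7, L=3; D->plug->D->R->F->L->C->refl->D->L'->A->R'->G->plug->B
Char 4 ('F'): step: R->0, L->4 (L advanced); F->plug->F->R->H->L->C->refl->D->L'->D->R'->G->plug->B
Char 5 ('G'): step: R->1, L=4; G->plug->B->R->D->L->D->refl->C->L'->H->R'->H->plug->A
Char 6 ('A'): step: R->2, L=4; A->plug->H->R->H->L->C->refl->D->L'->D->R'->B->plug->G
Char 7 ('B'): step: R->3, L=4; B->plug->G->R->G->L->E->refl->A->L'->B->R'->H->plug->A

Answer: GBBBAGA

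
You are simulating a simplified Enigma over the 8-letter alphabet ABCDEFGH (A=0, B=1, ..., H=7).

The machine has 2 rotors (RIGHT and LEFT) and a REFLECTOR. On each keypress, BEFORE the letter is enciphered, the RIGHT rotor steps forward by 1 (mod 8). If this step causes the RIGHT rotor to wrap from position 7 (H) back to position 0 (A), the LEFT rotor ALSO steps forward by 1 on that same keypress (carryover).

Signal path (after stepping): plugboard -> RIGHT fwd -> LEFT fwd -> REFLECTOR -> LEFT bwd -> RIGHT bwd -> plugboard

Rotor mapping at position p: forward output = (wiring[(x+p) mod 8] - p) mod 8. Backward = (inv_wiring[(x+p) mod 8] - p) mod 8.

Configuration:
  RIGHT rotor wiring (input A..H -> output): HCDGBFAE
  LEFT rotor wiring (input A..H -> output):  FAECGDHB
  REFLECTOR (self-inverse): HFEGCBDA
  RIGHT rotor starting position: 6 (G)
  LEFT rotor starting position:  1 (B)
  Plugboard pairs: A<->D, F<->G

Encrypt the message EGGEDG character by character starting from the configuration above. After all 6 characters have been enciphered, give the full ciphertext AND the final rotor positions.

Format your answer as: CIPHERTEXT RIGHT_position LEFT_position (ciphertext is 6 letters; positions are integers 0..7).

Char 1 ('E'): step: R->7, L=1; E->plug->E->R->H->L->E->refl->C->L'->E->R'->D->plug->A
Char 2 ('G'): step: R->0, L->2 (L advanced); G->plug->F->R->F->L->H->refl->A->L'->B->R'->E->plug->E
Char 3 ('G'): step: R->1, L=2; G->plug->F->R->H->L->G->refl->D->L'->G->R'->H->plug->H
Char 4 ('E'): step: R->2, L=2; E->plug->E->R->G->L->D->refl->G->L'->H->R'->C->plug->C
Char 5 ('D'): step: R->3, L=2; D->plug->A->R->D->L->B->refl->F->L'->E->R'->F->plug->G
Char 6 ('G'): step: R->4, L=2; G->plug->F->R->G->L->D->refl->G->L'->H->R'->G->plug->F
Final: ciphertext=AEHCGF, RIGHT=4, LEFT=2

Answer: AEHCGF 4 2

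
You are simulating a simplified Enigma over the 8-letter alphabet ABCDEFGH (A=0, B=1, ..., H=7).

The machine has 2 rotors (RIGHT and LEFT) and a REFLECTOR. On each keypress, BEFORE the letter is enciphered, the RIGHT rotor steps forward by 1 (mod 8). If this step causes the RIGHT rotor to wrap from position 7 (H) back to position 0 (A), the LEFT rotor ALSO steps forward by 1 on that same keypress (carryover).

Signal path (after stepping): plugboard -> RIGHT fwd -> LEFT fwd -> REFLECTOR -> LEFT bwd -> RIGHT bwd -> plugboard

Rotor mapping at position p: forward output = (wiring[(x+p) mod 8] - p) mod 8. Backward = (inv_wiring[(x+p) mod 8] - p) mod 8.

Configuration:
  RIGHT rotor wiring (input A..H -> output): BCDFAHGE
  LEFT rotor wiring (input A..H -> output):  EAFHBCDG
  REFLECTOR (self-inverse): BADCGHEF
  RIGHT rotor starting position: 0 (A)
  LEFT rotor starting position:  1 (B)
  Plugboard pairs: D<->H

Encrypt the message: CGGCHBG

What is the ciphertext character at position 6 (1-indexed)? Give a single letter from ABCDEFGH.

Char 1 ('C'): step: R->1, L=1; C->plug->C->R->E->L->B->refl->A->L'->D->R'->G->plug->G
Char 2 ('G'): step: R->2, L=1; G->plug->G->R->H->L->D->refl->C->L'->F->R'->D->plug->H
Char 3 ('G'): step: R->3, L=1; G->plug->G->R->H->L->D->refl->C->L'->F->R'->B->plug->B
Char 4 ('C'): step: R->4, L=1; C->plug->C->R->C->L->G->refl->E->L'->B->R'->H->plug->D
Char 5 ('H'): step: R->5, L=1; H->plug->D->R->E->L->B->refl->A->L'->D->R'->H->plug->D
Char 6 ('B'): step: R->6, L=1; B->plug->B->R->G->L->F->refl->H->L'->A->R'->A->plug->A

A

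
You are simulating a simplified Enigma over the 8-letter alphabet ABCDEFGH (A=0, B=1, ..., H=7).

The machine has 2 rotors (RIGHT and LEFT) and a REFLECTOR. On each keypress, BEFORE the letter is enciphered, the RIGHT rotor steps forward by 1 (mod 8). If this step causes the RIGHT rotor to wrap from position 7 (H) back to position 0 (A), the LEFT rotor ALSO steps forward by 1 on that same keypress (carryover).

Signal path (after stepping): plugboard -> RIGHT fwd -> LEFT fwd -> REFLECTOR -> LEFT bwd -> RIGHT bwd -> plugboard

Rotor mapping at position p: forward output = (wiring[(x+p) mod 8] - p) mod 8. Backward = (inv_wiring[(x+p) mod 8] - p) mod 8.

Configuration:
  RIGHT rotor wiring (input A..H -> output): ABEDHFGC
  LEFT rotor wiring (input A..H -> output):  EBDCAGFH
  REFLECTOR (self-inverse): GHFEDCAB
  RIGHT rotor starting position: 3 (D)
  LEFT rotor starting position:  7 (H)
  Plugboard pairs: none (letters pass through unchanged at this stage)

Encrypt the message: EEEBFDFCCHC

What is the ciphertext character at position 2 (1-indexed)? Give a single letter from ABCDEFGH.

Char 1 ('E'): step: R->4, L=7; E->plug->E->R->E->L->D->refl->E->L'->D->R'->A->plug->A
Char 2 ('E'): step: R->5, L=7; E->plug->E->R->E->L->D->refl->E->L'->D->R'->D->plug->D

D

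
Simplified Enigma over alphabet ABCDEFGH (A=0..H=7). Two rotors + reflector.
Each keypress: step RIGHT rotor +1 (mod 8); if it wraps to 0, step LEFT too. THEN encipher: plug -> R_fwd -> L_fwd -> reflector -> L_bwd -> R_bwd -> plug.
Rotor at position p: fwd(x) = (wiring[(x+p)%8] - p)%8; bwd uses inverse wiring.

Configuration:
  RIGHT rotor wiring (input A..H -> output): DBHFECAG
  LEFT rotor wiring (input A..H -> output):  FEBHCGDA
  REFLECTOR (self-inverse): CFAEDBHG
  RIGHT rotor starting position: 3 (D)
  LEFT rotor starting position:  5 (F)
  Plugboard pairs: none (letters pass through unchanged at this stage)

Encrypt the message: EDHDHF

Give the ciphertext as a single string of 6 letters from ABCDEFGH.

Answer: ABEAEE

Derivation:
Char 1 ('E'): step: R->4, L=5; E->plug->E->R->H->L->F->refl->B->L'->A->R'->A->plug->A
Char 2 ('D'): step: R->5, L=5; D->plug->D->R->G->L->C->refl->A->L'->D->R'->B->plug->B
Char 3 ('H'): step: R->6, L=5; H->plug->H->R->E->L->H->refl->G->L'->B->R'->E->plug->E
Char 4 ('D'): step: R->7, L=5; D->plug->D->R->A->L->B->refl->F->L'->H->R'->A->plug->A
Char 5 ('H'): step: R->0, L->6 (L advanced); H->plug->H->R->G->L->E->refl->D->L'->E->R'->E->plug->E
Char 6 ('F'): step: R->1, L=6; F->plug->F->R->H->L->A->refl->C->L'->B->R'->E->plug->E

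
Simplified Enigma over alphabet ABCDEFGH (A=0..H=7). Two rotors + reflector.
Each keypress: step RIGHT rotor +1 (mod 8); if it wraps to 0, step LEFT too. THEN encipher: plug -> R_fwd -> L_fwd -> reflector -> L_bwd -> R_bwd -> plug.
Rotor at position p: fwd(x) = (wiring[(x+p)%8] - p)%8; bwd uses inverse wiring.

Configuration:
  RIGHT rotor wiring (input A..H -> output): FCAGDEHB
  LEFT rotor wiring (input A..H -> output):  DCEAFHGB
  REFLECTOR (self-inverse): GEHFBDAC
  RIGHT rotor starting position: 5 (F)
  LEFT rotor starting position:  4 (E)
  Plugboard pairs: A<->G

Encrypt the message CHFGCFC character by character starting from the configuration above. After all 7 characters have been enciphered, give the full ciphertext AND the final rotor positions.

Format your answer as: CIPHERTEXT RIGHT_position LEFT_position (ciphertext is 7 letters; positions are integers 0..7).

Answer: FEDDDCG 4 5

Derivation:
Char 1 ('C'): step: R->6, L=4; C->plug->C->R->H->L->E->refl->B->L'->A->R'->F->plug->F
Char 2 ('H'): step: R->7, L=4; H->plug->H->R->A->L->B->refl->E->L'->H->R'->E->plug->E
Char 3 ('F'): step: R->0, L->5 (L advanced); F->plug->F->R->E->L->F->refl->D->L'->G->R'->D->plug->D
Char 4 ('G'): step: R->1, L=5; G->plug->A->R->B->L->B->refl->E->L'->C->R'->D->plug->D
Char 5 ('C'): step: R->2, L=5; C->plug->C->R->B->L->B->refl->E->L'->C->R'->D->plug->D
Char 6 ('F'): step: R->3, L=5; F->plug->F->R->C->L->E->refl->B->L'->B->R'->C->plug->C
Char 7 ('C'): step: R->4, L=5; C->plug->C->R->D->L->G->refl->A->L'->H->R'->A->plug->G
Final: ciphertext=FEDDDCG, RIGHT=4, LEFT=5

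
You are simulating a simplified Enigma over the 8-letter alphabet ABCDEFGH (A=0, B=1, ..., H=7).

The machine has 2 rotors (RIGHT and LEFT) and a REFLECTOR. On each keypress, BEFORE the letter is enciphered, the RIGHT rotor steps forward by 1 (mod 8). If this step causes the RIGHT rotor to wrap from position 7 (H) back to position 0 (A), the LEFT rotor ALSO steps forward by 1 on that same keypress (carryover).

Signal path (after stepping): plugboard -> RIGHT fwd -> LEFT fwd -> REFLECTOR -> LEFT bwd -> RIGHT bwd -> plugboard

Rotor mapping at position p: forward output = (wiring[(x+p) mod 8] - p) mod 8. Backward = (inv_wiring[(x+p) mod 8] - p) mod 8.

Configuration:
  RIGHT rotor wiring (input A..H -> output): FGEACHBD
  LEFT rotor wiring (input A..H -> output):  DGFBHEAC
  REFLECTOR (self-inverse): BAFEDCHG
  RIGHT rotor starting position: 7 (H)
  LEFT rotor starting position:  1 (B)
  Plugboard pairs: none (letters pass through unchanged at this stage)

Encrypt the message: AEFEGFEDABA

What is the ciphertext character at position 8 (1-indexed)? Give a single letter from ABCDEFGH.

Char 1 ('A'): step: R->0, L->2 (L advanced); A->plug->A->R->F->L->A->refl->B->L'->G->R'->B->plug->B
Char 2 ('E'): step: R->1, L=2; E->plug->E->R->G->L->B->refl->A->L'->F->R'->A->plug->A
Char 3 ('F'): step: R->2, L=2; F->plug->F->R->B->L->H->refl->G->L'->E->R'->H->plug->H
Char 4 ('E'): step: R->3, L=2; E->plug->E->R->A->L->D->refl->E->L'->H->R'->B->plug->B
Char 5 ('G'): step: R->4, L=2; G->plug->G->R->A->L->D->refl->E->L'->H->R'->D->plug->D
Char 6 ('F'): step: R->5, L=2; F->plug->F->R->H->L->E->refl->D->L'->A->R'->D->plug->D
Char 7 ('E'): step: R->6, L=2; E->plug->E->R->G->L->B->refl->A->L'->F->R'->B->plug->B
Char 8 ('D'): step: R->7, L=2; D->plug->D->R->F->L->A->refl->B->L'->G->R'->B->plug->B

B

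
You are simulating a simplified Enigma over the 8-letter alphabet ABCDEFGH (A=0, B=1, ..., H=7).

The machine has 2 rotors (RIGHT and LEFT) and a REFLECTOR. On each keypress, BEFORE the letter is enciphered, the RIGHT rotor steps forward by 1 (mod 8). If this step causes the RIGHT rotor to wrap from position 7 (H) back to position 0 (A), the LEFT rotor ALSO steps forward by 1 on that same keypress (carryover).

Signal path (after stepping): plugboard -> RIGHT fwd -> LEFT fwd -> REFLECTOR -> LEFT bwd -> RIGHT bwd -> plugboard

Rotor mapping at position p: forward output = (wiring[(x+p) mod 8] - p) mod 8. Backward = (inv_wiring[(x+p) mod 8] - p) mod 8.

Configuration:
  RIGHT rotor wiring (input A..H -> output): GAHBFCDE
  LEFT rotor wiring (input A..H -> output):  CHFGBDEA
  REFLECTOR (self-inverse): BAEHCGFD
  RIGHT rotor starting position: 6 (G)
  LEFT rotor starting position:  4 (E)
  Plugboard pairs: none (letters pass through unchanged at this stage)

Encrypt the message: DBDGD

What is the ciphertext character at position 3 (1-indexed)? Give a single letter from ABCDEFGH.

Char 1 ('D'): step: R->7, L=4; D->plug->D->R->A->L->F->refl->G->L'->E->R'->H->plug->H
Char 2 ('B'): step: R->0, L->5 (L advanced); B->plug->B->R->A->L->G->refl->F->L'->D->R'->G->plug->G
Char 3 ('D'): step: R->1, L=5; D->plug->D->R->E->L->C->refl->E->L'->H->R'->A->plug->A

A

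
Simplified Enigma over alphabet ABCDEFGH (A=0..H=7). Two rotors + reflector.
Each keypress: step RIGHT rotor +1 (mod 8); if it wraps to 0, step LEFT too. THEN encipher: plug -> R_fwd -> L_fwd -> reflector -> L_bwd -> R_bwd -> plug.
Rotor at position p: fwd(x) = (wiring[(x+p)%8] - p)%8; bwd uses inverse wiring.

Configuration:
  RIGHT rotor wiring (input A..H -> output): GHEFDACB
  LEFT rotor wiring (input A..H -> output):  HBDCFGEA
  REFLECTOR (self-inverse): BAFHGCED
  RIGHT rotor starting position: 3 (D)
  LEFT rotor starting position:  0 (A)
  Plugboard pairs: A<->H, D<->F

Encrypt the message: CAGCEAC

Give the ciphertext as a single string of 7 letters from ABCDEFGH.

Answer: FBEHBHG

Derivation:
Char 1 ('C'): step: R->4, L=0; C->plug->C->R->G->L->E->refl->G->L'->F->R'->D->plug->F
Char 2 ('A'): step: R->5, L=0; A->plug->H->R->G->L->E->refl->G->L'->F->R'->B->plug->B
Char 3 ('G'): step: R->6, L=0; G->plug->G->R->F->L->G->refl->E->L'->G->R'->E->plug->E
Char 4 ('C'): step: R->7, L=0; C->plug->C->R->A->L->H->refl->D->L'->C->R'->A->plug->H
Char 5 ('E'): step: R->0, L->1 (L advanced); E->plug->E->R->D->L->E->refl->G->L'->H->R'->B->plug->B
Char 6 ('A'): step: R->1, L=1; A->plug->H->R->F->L->D->refl->H->L'->G->R'->A->plug->H
Char 7 ('C'): step: R->2, L=1; C->plug->C->R->B->L->C->refl->F->L'->E->R'->G->plug->G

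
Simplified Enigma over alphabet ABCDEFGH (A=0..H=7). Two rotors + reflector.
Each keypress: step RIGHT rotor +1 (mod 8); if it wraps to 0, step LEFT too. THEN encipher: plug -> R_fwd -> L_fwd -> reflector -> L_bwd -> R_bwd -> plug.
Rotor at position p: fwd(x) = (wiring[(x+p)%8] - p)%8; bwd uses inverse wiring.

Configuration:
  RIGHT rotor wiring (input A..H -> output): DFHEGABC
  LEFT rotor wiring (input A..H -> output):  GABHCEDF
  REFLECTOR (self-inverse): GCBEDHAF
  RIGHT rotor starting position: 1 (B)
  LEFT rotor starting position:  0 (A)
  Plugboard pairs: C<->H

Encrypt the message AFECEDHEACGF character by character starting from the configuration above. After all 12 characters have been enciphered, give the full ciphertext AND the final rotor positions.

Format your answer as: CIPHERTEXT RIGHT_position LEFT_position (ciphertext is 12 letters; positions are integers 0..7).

Char 1 ('A'): step: R->2, L=0; A->plug->A->R->F->L->E->refl->D->L'->G->R'->D->plug->D
Char 2 ('F'): step: R->3, L=0; F->plug->F->R->A->L->G->refl->A->L'->B->R'->A->plug->A
Char 3 ('E'): step: R->4, L=0; E->plug->E->R->H->L->F->refl->H->L'->D->R'->G->plug->G
Char 4 ('C'): step: R->5, L=0; C->plug->H->R->B->L->A->refl->G->L'->A->R'->E->plug->E
Char 5 ('E'): step: R->6, L=0; E->plug->E->R->B->L->A->refl->G->L'->A->R'->G->plug->G
Char 6 ('D'): step: R->7, L=0; D->plug->D->R->A->L->G->refl->A->L'->B->R'->G->plug->G
Char 7 ('H'): step: R->0, L->1 (L advanced); H->plug->C->R->H->L->F->refl->H->L'->A->R'->F->plug->F
Char 8 ('E'): step: R->1, L=1; E->plug->E->R->H->L->F->refl->H->L'->A->R'->F->plug->F
Char 9 ('A'): step: R->2, L=1; A->plug->A->R->F->L->C->refl->B->L'->D->R'->H->plug->C
Char 10 ('C'): step: R->3, L=1; C->plug->H->R->E->L->D->refl->E->L'->G->R'->D->plug->D
Char 11 ('G'): step: R->4, L=1; G->plug->G->R->D->L->B->refl->C->L'->F->R'->C->plug->H
Char 12 ('F'): step: R->5, L=1; F->plug->F->R->C->L->G->refl->A->L'->B->R'->H->plug->C
Final: ciphertext=DAGEGGFFCDHC, RIGHT=5, LEFT=1

Answer: DAGEGGFFCDHC 5 1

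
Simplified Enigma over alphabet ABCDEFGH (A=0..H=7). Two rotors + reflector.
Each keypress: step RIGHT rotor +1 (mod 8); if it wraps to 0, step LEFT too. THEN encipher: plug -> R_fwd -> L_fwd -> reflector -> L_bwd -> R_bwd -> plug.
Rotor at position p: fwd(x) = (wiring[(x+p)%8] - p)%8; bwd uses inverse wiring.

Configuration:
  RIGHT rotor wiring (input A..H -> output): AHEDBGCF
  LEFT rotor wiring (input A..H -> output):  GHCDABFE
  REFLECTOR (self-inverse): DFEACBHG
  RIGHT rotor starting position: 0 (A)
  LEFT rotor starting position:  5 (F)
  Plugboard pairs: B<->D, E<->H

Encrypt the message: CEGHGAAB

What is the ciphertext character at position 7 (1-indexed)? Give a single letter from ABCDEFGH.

Char 1 ('C'): step: R->1, L=5; C->plug->C->R->C->L->H->refl->G->L'->G->R'->A->plug->A
Char 2 ('E'): step: R->2, L=5; E->plug->H->R->F->L->F->refl->B->L'->D->R'->F->plug->F
Char 3 ('G'): step: R->3, L=5; G->plug->G->R->E->L->C->refl->E->L'->A->R'->A->plug->A
Char 4 ('H'): step: R->4, L=5; H->plug->E->R->E->L->C->refl->E->L'->A->R'->G->plug->G
Char 5 ('G'): step: R->5, L=5; G->plug->G->R->G->L->G->refl->H->L'->C->R'->E->plug->H
Char 6 ('A'): step: R->6, L=5; A->plug->A->R->E->L->C->refl->E->L'->A->R'->H->plug->E
Char 7 ('A'): step: R->7, L=5; A->plug->A->R->G->L->G->refl->H->L'->C->R'->F->plug->F

F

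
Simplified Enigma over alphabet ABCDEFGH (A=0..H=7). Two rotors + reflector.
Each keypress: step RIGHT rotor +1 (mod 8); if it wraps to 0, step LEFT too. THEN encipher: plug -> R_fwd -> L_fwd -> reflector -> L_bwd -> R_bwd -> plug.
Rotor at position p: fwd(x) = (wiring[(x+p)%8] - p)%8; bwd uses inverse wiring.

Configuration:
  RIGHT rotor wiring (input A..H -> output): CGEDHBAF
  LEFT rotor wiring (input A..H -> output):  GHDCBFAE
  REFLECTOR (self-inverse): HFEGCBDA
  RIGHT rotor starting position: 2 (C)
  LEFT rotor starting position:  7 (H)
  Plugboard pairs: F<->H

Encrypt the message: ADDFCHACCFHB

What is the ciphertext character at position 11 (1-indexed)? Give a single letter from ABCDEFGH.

Char 1 ('A'): step: R->3, L=7; A->plug->A->R->A->L->F->refl->B->L'->H->R'->F->plug->H
Char 2 ('D'): step: R->4, L=7; D->plug->D->R->B->L->H->refl->A->L'->C->R'->F->plug->H
Char 3 ('D'): step: R->5, L=7; D->plug->D->R->F->L->C->refl->E->L'->D->R'->B->plug->B
Char 4 ('F'): step: R->6, L=7; F->plug->H->R->D->L->E->refl->C->L'->F->R'->F->plug->H
Char 5 ('C'): step: R->7, L=7; C->plug->C->R->H->L->B->refl->F->L'->A->R'->F->plug->H
Char 6 ('H'): step: R->0, L->0 (L advanced); H->plug->F->R->B->L->H->refl->A->L'->G->R'->B->plug->B
Char 7 ('A'): step: R->1, L=0; A->plug->A->R->F->L->F->refl->B->L'->E->R'->G->plug->G
Char 8 ('C'): step: R->2, L=0; C->plug->C->R->F->L->F->refl->B->L'->E->R'->H->plug->F
Char 9 ('C'): step: R->3, L=0; C->plug->C->R->G->L->A->refl->H->L'->B->R'->H->plug->F
Char 10 ('F'): step: R->4, L=0; F->plug->H->R->H->L->E->refl->C->L'->D->R'->A->plug->A
Char 11 ('H'): step: R->5, L=0; H->plug->F->R->H->L->E->refl->C->L'->D->R'->B->plug->B

B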